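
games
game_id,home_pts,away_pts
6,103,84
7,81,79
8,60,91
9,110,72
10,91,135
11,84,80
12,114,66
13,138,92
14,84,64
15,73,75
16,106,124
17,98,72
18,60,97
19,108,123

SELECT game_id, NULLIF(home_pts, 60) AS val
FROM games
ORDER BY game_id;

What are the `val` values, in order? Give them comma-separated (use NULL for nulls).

103, 81, NULL, 110, 91, 84, 114, 138, 84, 73, 106, 98, NULL, 108

game_id=6: home_pts=103 vs 60: differ → 103
game_id=7: home_pts=81 vs 60: differ → 81
game_id=8: home_pts=60 vs 60: equal → NULL
game_id=9: home_pts=110 vs 60: differ → 110
game_id=10: home_pts=91 vs 60: differ → 91
game_id=11: home_pts=84 vs 60: differ → 84
game_id=12: home_pts=114 vs 60: differ → 114
game_id=13: home_pts=138 vs 60: differ → 138
game_id=14: home_pts=84 vs 60: differ → 84
game_id=15: home_pts=73 vs 60: differ → 73
game_id=16: home_pts=106 vs 60: differ → 106
game_id=17: home_pts=98 vs 60: differ → 98
game_id=18: home_pts=60 vs 60: equal → NULL
game_id=19: home_pts=108 vs 60: differ → 108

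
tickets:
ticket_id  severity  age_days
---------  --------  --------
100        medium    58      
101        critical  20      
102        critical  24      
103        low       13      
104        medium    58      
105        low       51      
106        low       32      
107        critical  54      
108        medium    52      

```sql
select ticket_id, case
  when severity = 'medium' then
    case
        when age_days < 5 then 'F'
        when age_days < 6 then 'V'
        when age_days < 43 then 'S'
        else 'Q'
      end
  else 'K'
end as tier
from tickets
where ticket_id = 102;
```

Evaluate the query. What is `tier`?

ticket_id = 102: severity=critical, age_days=24.
severity='critical' → outer ELSE → K

K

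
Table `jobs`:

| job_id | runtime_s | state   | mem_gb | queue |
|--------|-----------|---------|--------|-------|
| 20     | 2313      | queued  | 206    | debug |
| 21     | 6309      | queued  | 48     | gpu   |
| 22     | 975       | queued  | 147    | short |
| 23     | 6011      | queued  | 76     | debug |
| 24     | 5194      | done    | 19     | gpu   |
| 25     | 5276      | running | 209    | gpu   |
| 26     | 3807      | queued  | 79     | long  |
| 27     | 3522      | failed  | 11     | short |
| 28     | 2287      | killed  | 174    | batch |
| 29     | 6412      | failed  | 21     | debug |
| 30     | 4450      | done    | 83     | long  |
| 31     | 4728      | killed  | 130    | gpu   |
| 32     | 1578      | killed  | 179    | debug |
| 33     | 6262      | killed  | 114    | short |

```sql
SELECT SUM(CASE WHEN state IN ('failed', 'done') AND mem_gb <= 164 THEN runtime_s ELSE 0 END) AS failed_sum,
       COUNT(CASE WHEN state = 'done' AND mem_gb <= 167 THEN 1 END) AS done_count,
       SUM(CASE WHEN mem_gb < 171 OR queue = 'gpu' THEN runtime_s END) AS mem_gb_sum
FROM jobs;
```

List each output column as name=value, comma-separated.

failed_sum=19578, done_count=2, mem_gb_sum=52946

[failed_sum: state IN ('failed', 'done') AND mem_gb <= 164]
job_id=20: ✗
job_id=21: ✗
job_id=22: ✗
job_id=23: ✗
job_id=24: ✓ → 5194
job_id=25: ✗
job_id=26: ✗
job_id=27: ✓ → 3522
job_id=28: ✗
job_id=29: ✓ → 6412
job_id=30: ✓ → 4450
job_id=31: ✗
job_id=32: ✗
job_id=33: ✗
failed_sum = 5194 + 3522 + 6412 + 4450 = 19578
—
[done_count: state = 'done' AND mem_gb <= 167]
job_id=20: ✗
job_id=21: ✗
job_id=22: ✗
job_id=23: ✗
job_id=24: ✓ → 1
job_id=25: ✗
job_id=26: ✗
job_id=27: ✗
job_id=28: ✗
job_id=29: ✗
job_id=30: ✓ → 1
job_id=31: ✗
job_id=32: ✗
job_id=33: ✗
done_count = COUNT(1, 1) = 2
—
[mem_gb_sum: mem_gb < 171 OR queue = 'gpu']
job_id=20: ✗
job_id=21: ✓ → 6309
job_id=22: ✓ → 975
job_id=23: ✓ → 6011
job_id=24: ✓ → 5194
job_id=25: ✓ → 5276
job_id=26: ✓ → 3807
job_id=27: ✓ → 3522
job_id=28: ✗
job_id=29: ✓ → 6412
job_id=30: ✓ → 4450
job_id=31: ✓ → 4728
job_id=32: ✗
job_id=33: ✓ → 6262
mem_gb_sum = 6309 + 975 + 6011 + 5194 + 5276 + 3807 + 3522 + 6412 + 4450 + 4728 + 6262 = 52946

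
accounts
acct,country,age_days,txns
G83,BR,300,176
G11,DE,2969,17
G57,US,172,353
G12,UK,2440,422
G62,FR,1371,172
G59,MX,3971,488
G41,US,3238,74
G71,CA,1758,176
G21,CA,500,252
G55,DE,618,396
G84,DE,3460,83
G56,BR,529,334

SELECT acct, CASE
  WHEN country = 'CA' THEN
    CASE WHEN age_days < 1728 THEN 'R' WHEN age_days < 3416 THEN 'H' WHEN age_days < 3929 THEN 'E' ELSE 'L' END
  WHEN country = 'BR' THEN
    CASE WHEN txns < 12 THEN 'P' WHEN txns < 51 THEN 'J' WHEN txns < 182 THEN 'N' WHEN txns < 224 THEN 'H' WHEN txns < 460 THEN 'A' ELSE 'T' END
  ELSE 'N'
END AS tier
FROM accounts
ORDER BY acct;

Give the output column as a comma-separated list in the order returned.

N, N, R, N, N, A, N, N, N, H, N, N

acct=G11: country='DE' → outer ELSE → N
acct=G12: country='UK' → outer ELSE → N
acct=G21: country='CA' → inner[age_days < 1728] → R
acct=G41: country='US' → outer ELSE → N
acct=G55: country='DE' → outer ELSE → N
acct=G56: country='BR' → inner[txns < 460] → A
acct=G57: country='US' → outer ELSE → N
acct=G59: country='MX' → outer ELSE → N
acct=G62: country='FR' → outer ELSE → N
acct=G71: country='CA' → inner[age_days < 3416] → H
acct=G83: country='BR' → inner[txns < 182] → N
acct=G84: country='DE' → outer ELSE → N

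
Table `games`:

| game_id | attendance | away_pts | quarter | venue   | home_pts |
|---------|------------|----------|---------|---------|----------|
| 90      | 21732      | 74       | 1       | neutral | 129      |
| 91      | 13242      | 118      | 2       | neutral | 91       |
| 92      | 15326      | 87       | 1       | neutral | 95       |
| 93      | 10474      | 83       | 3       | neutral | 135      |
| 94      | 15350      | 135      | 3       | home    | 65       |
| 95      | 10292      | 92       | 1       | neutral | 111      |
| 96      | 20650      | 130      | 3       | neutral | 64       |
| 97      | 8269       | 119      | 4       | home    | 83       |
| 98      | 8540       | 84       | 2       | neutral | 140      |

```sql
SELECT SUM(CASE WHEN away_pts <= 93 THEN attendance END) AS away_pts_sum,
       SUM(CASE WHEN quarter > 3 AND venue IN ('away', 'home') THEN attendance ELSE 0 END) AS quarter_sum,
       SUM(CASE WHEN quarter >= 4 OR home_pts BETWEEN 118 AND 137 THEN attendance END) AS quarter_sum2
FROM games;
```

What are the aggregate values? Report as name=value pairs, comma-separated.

[away_pts_sum: away_pts <= 93]
game_id=90: ✓ → 21732
game_id=91: ✗
game_id=92: ✓ → 15326
game_id=93: ✓ → 10474
game_id=94: ✗
game_id=95: ✓ → 10292
game_id=96: ✗
game_id=97: ✗
game_id=98: ✓ → 8540
away_pts_sum = 21732 + 15326 + 10474 + 10292 + 8540 = 66364
—
[quarter_sum: quarter > 3 AND venue IN ('away', 'home')]
game_id=90: ✗
game_id=91: ✗
game_id=92: ✗
game_id=93: ✗
game_id=94: ✗
game_id=95: ✗
game_id=96: ✗
game_id=97: ✓ → 8269
game_id=98: ✗
quarter_sum = 8269
—
[quarter_sum2: quarter >= 4 OR home_pts BETWEEN 118 AND 137]
game_id=90: ✓ → 21732
game_id=91: ✗
game_id=92: ✗
game_id=93: ✓ → 10474
game_id=94: ✗
game_id=95: ✗
game_id=96: ✗
game_id=97: ✓ → 8269
game_id=98: ✗
quarter_sum2 = 21732 + 10474 + 8269 = 40475

away_pts_sum=66364, quarter_sum=8269, quarter_sum2=40475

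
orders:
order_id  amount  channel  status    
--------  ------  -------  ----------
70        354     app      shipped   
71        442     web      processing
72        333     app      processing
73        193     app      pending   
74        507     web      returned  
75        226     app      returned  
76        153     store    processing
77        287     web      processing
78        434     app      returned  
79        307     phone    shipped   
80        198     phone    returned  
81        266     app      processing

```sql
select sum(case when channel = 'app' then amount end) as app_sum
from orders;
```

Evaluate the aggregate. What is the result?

order_id=70: ✓ → 354
order_id=71: ✗
order_id=72: ✓ → 333
order_id=73: ✓ → 193
order_id=74: ✗
order_id=75: ✓ → 226
order_id=76: ✗
order_id=77: ✗
order_id=78: ✓ → 434
order_id=79: ✗
order_id=80: ✗
order_id=81: ✓ → 266
app_sum = 354 + 333 + 193 + 226 + 434 + 266 = 1806

1806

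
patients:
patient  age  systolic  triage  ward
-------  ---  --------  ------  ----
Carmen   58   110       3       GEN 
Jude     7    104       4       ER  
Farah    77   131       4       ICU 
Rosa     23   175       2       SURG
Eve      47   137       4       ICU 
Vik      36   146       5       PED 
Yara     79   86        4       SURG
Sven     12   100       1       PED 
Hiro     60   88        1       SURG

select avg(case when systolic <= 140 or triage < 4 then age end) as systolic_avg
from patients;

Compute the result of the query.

45.375

patient=Carmen: ✓ → 58
patient=Jude: ✓ → 7
patient=Farah: ✓ → 77
patient=Rosa: ✓ → 23
patient=Eve: ✓ → 47
patient=Vik: ✗
patient=Yara: ✓ → 79
patient=Sven: ✓ → 12
patient=Hiro: ✓ → 60
systolic_avg = (58 + 7 + 77 + 23 + 47 + 79 + 12 + 60) / 8 = 45.375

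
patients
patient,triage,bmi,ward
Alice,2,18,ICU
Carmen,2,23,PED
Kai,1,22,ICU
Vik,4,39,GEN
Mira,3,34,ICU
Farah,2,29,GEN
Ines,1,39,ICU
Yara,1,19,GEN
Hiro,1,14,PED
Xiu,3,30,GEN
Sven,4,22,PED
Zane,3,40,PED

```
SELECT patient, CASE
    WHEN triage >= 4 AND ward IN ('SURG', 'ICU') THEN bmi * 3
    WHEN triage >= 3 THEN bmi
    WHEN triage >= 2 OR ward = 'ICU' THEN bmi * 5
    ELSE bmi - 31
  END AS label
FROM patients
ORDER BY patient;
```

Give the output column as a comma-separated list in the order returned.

patient=Alice: triage >= 2 OR ward = 'ICU' → 90
patient=Carmen: triage >= 2 OR ward = 'ICU' → 115
patient=Farah: triage >= 2 OR ward = 'ICU' → 145
patient=Hiro: ELSE → -17
patient=Ines: triage >= 2 OR ward = 'ICU' → 195
patient=Kai: triage >= 2 OR ward = 'ICU' → 110
patient=Mira: triage >= 3 → 34
patient=Sven: triage >= 3 → 22
patient=Vik: triage >= 3 → 39
patient=Xiu: triage >= 3 → 30
patient=Yara: ELSE → -12
patient=Zane: triage >= 3 → 40

90, 115, 145, -17, 195, 110, 34, 22, 39, 30, -12, 40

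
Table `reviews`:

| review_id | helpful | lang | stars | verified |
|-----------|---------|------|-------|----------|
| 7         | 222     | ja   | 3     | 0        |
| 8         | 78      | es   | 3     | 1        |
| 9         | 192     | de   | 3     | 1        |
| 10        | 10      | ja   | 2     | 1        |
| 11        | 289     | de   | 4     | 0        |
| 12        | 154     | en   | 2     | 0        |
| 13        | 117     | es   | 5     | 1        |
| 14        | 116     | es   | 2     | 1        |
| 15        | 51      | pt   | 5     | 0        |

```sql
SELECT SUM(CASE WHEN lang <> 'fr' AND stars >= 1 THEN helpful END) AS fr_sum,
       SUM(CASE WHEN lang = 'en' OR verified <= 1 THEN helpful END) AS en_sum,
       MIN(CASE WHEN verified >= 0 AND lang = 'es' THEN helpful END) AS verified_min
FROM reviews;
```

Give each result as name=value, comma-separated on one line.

fr_sum=1229, en_sum=1229, verified_min=78

[fr_sum: lang <> 'fr' AND stars >= 1]
review_id=7: ✓ → 222
review_id=8: ✓ → 78
review_id=9: ✓ → 192
review_id=10: ✓ → 10
review_id=11: ✓ → 289
review_id=12: ✓ → 154
review_id=13: ✓ → 117
review_id=14: ✓ → 116
review_id=15: ✓ → 51
fr_sum = 222 + 78 + 192 + 10 + 289 + 154 + 117 + 116 + 51 = 1229
—
[en_sum: lang = 'en' OR verified <= 1]
review_id=7: ✓ → 222
review_id=8: ✓ → 78
review_id=9: ✓ → 192
review_id=10: ✓ → 10
review_id=11: ✓ → 289
review_id=12: ✓ → 154
review_id=13: ✓ → 117
review_id=14: ✓ → 116
review_id=15: ✓ → 51
en_sum = 222 + 78 + 192 + 10 + 289 + 154 + 117 + 116 + 51 = 1229
—
[verified_min: verified >= 0 AND lang = 'es']
review_id=7: ✗
review_id=8: ✓ → 78
review_id=9: ✗
review_id=10: ✗
review_id=11: ✗
review_id=12: ✗
review_id=13: ✓ → 117
review_id=14: ✓ → 116
review_id=15: ✗
verified_min = MIN(78, 117, 116) = 78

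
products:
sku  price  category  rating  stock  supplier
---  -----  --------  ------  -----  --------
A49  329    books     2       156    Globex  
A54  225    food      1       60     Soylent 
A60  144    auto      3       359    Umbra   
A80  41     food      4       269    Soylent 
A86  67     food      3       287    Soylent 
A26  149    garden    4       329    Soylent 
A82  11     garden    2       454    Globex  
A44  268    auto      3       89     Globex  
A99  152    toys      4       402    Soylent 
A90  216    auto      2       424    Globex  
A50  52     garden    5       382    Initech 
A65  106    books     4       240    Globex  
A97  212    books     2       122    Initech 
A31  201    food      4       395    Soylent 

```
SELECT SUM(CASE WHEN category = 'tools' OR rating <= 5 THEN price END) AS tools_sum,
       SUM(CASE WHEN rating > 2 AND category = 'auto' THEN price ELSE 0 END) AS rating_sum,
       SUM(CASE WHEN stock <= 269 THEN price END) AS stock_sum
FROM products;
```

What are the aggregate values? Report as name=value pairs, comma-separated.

tools_sum=2173, rating_sum=412, stock_sum=1181

[tools_sum: category = 'tools' OR rating <= 5]
sku=A49: ✓ → 329
sku=A54: ✓ → 225
sku=A60: ✓ → 144
sku=A80: ✓ → 41
sku=A86: ✓ → 67
sku=A26: ✓ → 149
sku=A82: ✓ → 11
sku=A44: ✓ → 268
sku=A99: ✓ → 152
sku=A90: ✓ → 216
sku=A50: ✓ → 52
sku=A65: ✓ → 106
sku=A97: ✓ → 212
sku=A31: ✓ → 201
tools_sum = 329 + 225 + 144 + 41 + 67 + 149 + 11 + 268 + 152 + 216 + 52 + 106 + 212 + 201 = 2173
—
[rating_sum: rating > 2 AND category = 'auto']
sku=A49: ✗
sku=A54: ✗
sku=A60: ✓ → 144
sku=A80: ✗
sku=A86: ✗
sku=A26: ✗
sku=A82: ✗
sku=A44: ✓ → 268
sku=A99: ✗
sku=A90: ✗
sku=A50: ✗
sku=A65: ✗
sku=A97: ✗
sku=A31: ✗
rating_sum = 144 + 268 = 412
—
[stock_sum: stock <= 269]
sku=A49: ✓ → 329
sku=A54: ✓ → 225
sku=A60: ✗
sku=A80: ✓ → 41
sku=A86: ✗
sku=A26: ✗
sku=A82: ✗
sku=A44: ✓ → 268
sku=A99: ✗
sku=A90: ✗
sku=A50: ✗
sku=A65: ✓ → 106
sku=A97: ✓ → 212
sku=A31: ✗
stock_sum = 329 + 225 + 41 + 268 + 106 + 212 = 1181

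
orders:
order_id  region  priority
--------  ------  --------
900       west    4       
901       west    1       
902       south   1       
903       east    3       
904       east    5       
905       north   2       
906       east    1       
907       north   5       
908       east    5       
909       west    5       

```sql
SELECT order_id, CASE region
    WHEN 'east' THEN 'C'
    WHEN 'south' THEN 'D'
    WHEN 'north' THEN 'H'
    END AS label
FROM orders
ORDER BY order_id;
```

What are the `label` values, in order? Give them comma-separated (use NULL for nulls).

NULL, NULL, D, C, C, H, C, H, C, NULL

order_id=900: (no match → NULL) → NULL
order_id=901: (no match → NULL) → NULL
order_id=902: region='south' → D
order_id=903: region='east' → C
order_id=904: region='east' → C
order_id=905: region='north' → H
order_id=906: region='east' → C
order_id=907: region='north' → H
order_id=908: region='east' → C
order_id=909: (no match → NULL) → NULL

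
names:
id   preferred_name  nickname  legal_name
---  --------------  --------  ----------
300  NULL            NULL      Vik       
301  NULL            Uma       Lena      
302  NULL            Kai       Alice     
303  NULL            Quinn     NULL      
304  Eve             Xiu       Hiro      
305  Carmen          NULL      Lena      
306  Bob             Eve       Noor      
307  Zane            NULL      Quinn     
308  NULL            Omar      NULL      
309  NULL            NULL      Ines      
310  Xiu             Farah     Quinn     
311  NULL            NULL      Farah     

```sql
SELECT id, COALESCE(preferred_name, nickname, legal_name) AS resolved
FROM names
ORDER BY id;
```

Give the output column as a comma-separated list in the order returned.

Vik, Uma, Kai, Quinn, Eve, Carmen, Bob, Zane, Omar, Ines, Xiu, Farah

id=300: preferred_name=NULL, nickname=NULL, legal_name=Vik → Vik
id=301: preferred_name=NULL, nickname=Uma → Uma
id=302: preferred_name=NULL, nickname=Kai → Kai
id=303: preferred_name=NULL, nickname=Quinn → Quinn
id=304: preferred_name=Eve → Eve
id=305: preferred_name=Carmen → Carmen
id=306: preferred_name=Bob → Bob
id=307: preferred_name=Zane → Zane
id=308: preferred_name=NULL, nickname=Omar → Omar
id=309: preferred_name=NULL, nickname=NULL, legal_name=Ines → Ines
id=310: preferred_name=Xiu → Xiu
id=311: preferred_name=NULL, nickname=NULL, legal_name=Farah → Farah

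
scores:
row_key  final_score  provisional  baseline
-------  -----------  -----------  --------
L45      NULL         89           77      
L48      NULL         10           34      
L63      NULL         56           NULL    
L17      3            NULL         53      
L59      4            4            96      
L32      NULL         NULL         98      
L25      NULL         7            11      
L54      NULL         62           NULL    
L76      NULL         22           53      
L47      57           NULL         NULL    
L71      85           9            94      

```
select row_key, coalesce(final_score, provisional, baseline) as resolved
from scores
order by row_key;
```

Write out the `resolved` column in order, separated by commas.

3, 7, 98, 89, 57, 10, 62, 4, 56, 85, 22

row_key=L17: final_score=3 → 3
row_key=L25: final_score=NULL, provisional=7 → 7
row_key=L32: final_score=NULL, provisional=NULL, baseline=98 → 98
row_key=L45: final_score=NULL, provisional=89 → 89
row_key=L47: final_score=57 → 57
row_key=L48: final_score=NULL, provisional=10 → 10
row_key=L54: final_score=NULL, provisional=62 → 62
row_key=L59: final_score=4 → 4
row_key=L63: final_score=NULL, provisional=56 → 56
row_key=L71: final_score=85 → 85
row_key=L76: final_score=NULL, provisional=22 → 22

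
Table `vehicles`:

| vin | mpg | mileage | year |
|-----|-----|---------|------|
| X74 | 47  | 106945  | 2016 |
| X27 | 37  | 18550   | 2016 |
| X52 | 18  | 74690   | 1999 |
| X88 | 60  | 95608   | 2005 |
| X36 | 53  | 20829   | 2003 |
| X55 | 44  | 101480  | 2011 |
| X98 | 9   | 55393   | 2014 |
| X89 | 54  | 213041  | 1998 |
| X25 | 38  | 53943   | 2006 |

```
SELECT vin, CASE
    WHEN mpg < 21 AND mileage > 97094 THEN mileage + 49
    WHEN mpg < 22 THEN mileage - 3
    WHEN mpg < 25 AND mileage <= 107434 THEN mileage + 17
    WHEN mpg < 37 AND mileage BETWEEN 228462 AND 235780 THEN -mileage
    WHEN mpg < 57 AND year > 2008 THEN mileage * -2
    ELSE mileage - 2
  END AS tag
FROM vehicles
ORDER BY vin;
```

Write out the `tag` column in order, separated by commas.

vin=X25: ELSE → 53941
vin=X27: mpg < 57 AND year > 2008 → -37100
vin=X36: ELSE → 20827
vin=X52: mpg < 22 → 74687
vin=X55: mpg < 57 AND year > 2008 → -202960
vin=X74: mpg < 57 AND year > 2008 → -213890
vin=X88: ELSE → 95606
vin=X89: ELSE → 213039
vin=X98: mpg < 22 → 55390

53941, -37100, 20827, 74687, -202960, -213890, 95606, 213039, 55390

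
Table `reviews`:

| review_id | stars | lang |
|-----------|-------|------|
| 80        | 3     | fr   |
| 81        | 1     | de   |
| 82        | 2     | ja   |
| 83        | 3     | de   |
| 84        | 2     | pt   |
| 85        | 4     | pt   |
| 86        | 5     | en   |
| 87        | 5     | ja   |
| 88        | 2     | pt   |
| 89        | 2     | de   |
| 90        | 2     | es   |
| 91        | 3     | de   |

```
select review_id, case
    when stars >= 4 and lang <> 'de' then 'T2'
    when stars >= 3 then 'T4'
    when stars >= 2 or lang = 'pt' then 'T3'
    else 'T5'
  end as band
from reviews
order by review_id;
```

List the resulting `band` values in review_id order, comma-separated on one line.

T4, T5, T3, T4, T3, T2, T2, T2, T3, T3, T3, T4

review_id=80: stars >= 3 → T4
review_id=81: ELSE → T5
review_id=82: stars >= 2 or lang = 'pt' → T3
review_id=83: stars >= 3 → T4
review_id=84: stars >= 2 or lang = 'pt' → T3
review_id=85: stars >= 4 and lang <> 'de' → T2
review_id=86: stars >= 4 and lang <> 'de' → T2
review_id=87: stars >= 4 and lang <> 'de' → T2
review_id=88: stars >= 2 or lang = 'pt' → T3
review_id=89: stars >= 2 or lang = 'pt' → T3
review_id=90: stars >= 2 or lang = 'pt' → T3
review_id=91: stars >= 3 → T4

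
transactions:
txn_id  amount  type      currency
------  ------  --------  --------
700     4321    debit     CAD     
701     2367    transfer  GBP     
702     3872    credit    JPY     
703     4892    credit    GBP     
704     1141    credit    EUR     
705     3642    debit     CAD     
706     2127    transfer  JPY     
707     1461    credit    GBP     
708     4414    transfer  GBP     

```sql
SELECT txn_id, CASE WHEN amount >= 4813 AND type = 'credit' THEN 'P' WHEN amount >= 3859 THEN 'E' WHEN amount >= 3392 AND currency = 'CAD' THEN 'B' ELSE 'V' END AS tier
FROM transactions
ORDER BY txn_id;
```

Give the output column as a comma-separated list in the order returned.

E, V, E, P, V, B, V, V, E

txn_id=700: amount >= 3859 → E
txn_id=701: ELSE → V
txn_id=702: amount >= 3859 → E
txn_id=703: amount >= 4813 AND type = 'credit' → P
txn_id=704: ELSE → V
txn_id=705: amount >= 3392 AND currency = 'CAD' → B
txn_id=706: ELSE → V
txn_id=707: ELSE → V
txn_id=708: amount >= 3859 → E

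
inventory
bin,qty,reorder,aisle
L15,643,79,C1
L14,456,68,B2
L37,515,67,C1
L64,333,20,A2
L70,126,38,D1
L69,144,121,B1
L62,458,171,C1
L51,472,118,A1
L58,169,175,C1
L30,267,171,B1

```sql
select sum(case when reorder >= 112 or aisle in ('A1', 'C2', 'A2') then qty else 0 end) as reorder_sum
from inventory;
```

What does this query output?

bin=L15: ✗
bin=L14: ✗
bin=L37: ✗
bin=L64: ✓ → 333
bin=L70: ✗
bin=L69: ✓ → 144
bin=L62: ✓ → 458
bin=L51: ✓ → 472
bin=L58: ✓ → 169
bin=L30: ✓ → 267
reorder_sum = 333 + 144 + 458 + 472 + 169 + 267 = 1843

1843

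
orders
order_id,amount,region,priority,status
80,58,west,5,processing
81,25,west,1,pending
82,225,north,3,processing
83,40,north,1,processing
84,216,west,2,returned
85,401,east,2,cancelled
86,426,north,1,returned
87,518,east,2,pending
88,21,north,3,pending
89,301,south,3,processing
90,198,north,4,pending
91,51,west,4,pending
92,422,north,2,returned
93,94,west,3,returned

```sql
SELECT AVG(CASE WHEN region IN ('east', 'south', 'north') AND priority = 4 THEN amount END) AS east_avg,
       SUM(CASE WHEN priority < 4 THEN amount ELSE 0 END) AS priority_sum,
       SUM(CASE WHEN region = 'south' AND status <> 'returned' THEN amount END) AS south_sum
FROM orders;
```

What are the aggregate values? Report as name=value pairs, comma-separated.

east_avg=198, priority_sum=2689, south_sum=301

[east_avg: region IN ('east', 'south', 'north') AND priority = 4]
order_id=80: ✗
order_id=81: ✗
order_id=82: ✗
order_id=83: ✗
order_id=84: ✗
order_id=85: ✗
order_id=86: ✗
order_id=87: ✗
order_id=88: ✗
order_id=89: ✗
order_id=90: ✓ → 198
order_id=91: ✗
order_id=92: ✗
order_id=93: ✗
east_avg = 198
—
[priority_sum: priority < 4]
order_id=80: ✗
order_id=81: ✓ → 25
order_id=82: ✓ → 225
order_id=83: ✓ → 40
order_id=84: ✓ → 216
order_id=85: ✓ → 401
order_id=86: ✓ → 426
order_id=87: ✓ → 518
order_id=88: ✓ → 21
order_id=89: ✓ → 301
order_id=90: ✗
order_id=91: ✗
order_id=92: ✓ → 422
order_id=93: ✓ → 94
priority_sum = 25 + 225 + 40 + 216 + 401 + 426 + 518 + 21 + 301 + 422 + 94 = 2689
—
[south_sum: region = 'south' AND status <> 'returned']
order_id=80: ✗
order_id=81: ✗
order_id=82: ✗
order_id=83: ✗
order_id=84: ✗
order_id=85: ✗
order_id=86: ✗
order_id=87: ✗
order_id=88: ✗
order_id=89: ✓ → 301
order_id=90: ✗
order_id=91: ✗
order_id=92: ✗
order_id=93: ✗
south_sum = 301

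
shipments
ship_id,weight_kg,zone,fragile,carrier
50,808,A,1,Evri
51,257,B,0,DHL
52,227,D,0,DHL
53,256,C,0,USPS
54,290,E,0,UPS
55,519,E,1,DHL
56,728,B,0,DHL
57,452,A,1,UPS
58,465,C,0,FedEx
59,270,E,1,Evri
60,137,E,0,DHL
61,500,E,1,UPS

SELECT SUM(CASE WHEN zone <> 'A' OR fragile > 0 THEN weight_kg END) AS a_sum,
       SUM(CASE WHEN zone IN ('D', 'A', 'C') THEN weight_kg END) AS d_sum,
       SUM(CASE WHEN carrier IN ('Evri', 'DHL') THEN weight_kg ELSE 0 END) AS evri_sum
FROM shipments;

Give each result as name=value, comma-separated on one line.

[a_sum: zone <> 'A' OR fragile > 0]
ship_id=50: ✓ → 808
ship_id=51: ✓ → 257
ship_id=52: ✓ → 227
ship_id=53: ✓ → 256
ship_id=54: ✓ → 290
ship_id=55: ✓ → 519
ship_id=56: ✓ → 728
ship_id=57: ✓ → 452
ship_id=58: ✓ → 465
ship_id=59: ✓ → 270
ship_id=60: ✓ → 137
ship_id=61: ✓ → 500
a_sum = 808 + 257 + 227 + 256 + 290 + 519 + 728 + 452 + 465 + 270 + 137 + 500 = 4909
—
[d_sum: zone IN ('D', 'A', 'C')]
ship_id=50: ✓ → 808
ship_id=51: ✗
ship_id=52: ✓ → 227
ship_id=53: ✓ → 256
ship_id=54: ✗
ship_id=55: ✗
ship_id=56: ✗
ship_id=57: ✓ → 452
ship_id=58: ✓ → 465
ship_id=59: ✗
ship_id=60: ✗
ship_id=61: ✗
d_sum = 808 + 227 + 256 + 452 + 465 = 2208
—
[evri_sum: carrier IN ('Evri', 'DHL')]
ship_id=50: ✓ → 808
ship_id=51: ✓ → 257
ship_id=52: ✓ → 227
ship_id=53: ✗
ship_id=54: ✗
ship_id=55: ✓ → 519
ship_id=56: ✓ → 728
ship_id=57: ✗
ship_id=58: ✗
ship_id=59: ✓ → 270
ship_id=60: ✓ → 137
ship_id=61: ✗
evri_sum = 808 + 257 + 227 + 519 + 728 + 270 + 137 = 2946

a_sum=4909, d_sum=2208, evri_sum=2946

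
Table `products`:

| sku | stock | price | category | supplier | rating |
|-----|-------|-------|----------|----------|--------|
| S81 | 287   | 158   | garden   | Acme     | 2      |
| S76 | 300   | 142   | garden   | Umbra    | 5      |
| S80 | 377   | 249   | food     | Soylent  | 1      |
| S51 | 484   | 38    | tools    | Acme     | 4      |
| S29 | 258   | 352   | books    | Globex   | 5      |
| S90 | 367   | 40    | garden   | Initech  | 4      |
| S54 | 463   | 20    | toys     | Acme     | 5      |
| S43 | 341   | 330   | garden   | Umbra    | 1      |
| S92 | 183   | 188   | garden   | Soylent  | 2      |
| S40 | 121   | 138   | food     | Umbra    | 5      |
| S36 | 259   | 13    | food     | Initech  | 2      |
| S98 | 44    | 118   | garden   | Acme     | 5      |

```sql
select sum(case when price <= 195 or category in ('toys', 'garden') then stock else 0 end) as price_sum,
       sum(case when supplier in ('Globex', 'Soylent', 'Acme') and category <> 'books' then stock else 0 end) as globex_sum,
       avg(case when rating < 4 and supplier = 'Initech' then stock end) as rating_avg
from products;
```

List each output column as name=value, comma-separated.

[price_sum: price <= 195 or category in ('toys', 'garden')]
sku=S81: ✓ → 287
sku=S76: ✓ → 300
sku=S80: ✗
sku=S51: ✓ → 484
sku=S29: ✗
sku=S90: ✓ → 367
sku=S54: ✓ → 463
sku=S43: ✓ → 341
sku=S92: ✓ → 183
sku=S40: ✓ → 121
sku=S36: ✓ → 259
sku=S98: ✓ → 44
price_sum = 287 + 300 + 484 + 367 + 463 + 341 + 183 + 121 + 259 + 44 = 2849
—
[globex_sum: supplier in ('Globex', 'Soylent', 'Acme') and category <> 'books']
sku=S81: ✓ → 287
sku=S76: ✗
sku=S80: ✓ → 377
sku=S51: ✓ → 484
sku=S29: ✗
sku=S90: ✗
sku=S54: ✓ → 463
sku=S43: ✗
sku=S92: ✓ → 183
sku=S40: ✗
sku=S36: ✗
sku=S98: ✓ → 44
globex_sum = 287 + 377 + 484 + 463 + 183 + 44 = 1838
—
[rating_avg: rating < 4 and supplier = 'Initech']
sku=S81: ✗
sku=S76: ✗
sku=S80: ✗
sku=S51: ✗
sku=S29: ✗
sku=S90: ✗
sku=S54: ✗
sku=S43: ✗
sku=S92: ✗
sku=S40: ✗
sku=S36: ✓ → 259
sku=S98: ✗
rating_avg = 259

price_sum=2849, globex_sum=1838, rating_avg=259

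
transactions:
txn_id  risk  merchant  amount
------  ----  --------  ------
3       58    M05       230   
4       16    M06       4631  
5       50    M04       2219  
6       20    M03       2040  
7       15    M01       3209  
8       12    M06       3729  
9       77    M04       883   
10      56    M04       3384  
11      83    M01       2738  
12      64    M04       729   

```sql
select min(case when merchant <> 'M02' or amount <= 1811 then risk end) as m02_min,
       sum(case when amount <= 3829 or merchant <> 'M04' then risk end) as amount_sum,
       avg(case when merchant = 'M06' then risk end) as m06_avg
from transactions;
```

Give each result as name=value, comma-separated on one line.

m02_min=12, amount_sum=451, m06_avg=14

[m02_min: merchant <> 'M02' or amount <= 1811]
txn_id=3: ✓ → 58
txn_id=4: ✓ → 16
txn_id=5: ✓ → 50
txn_id=6: ✓ → 20
txn_id=7: ✓ → 15
txn_id=8: ✓ → 12
txn_id=9: ✓ → 77
txn_id=10: ✓ → 56
txn_id=11: ✓ → 83
txn_id=12: ✓ → 64
m02_min = MIN(58, 16, 50, 20, 15, 12, 77, 56, 83, 64) = 12
—
[amount_sum: amount <= 3829 or merchant <> 'M04']
txn_id=3: ✓ → 58
txn_id=4: ✓ → 16
txn_id=5: ✓ → 50
txn_id=6: ✓ → 20
txn_id=7: ✓ → 15
txn_id=8: ✓ → 12
txn_id=9: ✓ → 77
txn_id=10: ✓ → 56
txn_id=11: ✓ → 83
txn_id=12: ✓ → 64
amount_sum = 58 + 16 + 50 + 20 + 15 + 12 + 77 + 56 + 83 + 64 = 451
—
[m06_avg: merchant = 'M06']
txn_id=3: ✗
txn_id=4: ✓ → 16
txn_id=5: ✗
txn_id=6: ✗
txn_id=7: ✗
txn_id=8: ✓ → 12
txn_id=9: ✗
txn_id=10: ✗
txn_id=11: ✗
txn_id=12: ✗
m06_avg = (16 + 12) / 2 = 14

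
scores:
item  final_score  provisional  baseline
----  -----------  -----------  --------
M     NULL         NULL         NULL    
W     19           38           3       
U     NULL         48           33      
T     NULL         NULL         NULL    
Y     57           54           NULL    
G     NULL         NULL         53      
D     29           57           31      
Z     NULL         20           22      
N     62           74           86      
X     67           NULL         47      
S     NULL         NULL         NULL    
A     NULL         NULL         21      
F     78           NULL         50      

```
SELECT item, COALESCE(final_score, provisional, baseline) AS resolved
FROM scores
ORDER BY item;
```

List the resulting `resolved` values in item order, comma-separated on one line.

21, 29, 78, 53, NULL, 62, NULL, NULL, 48, 19, 67, 57, 20

item=A: final_score=NULL, provisional=NULL, baseline=21 → 21
item=D: final_score=29 → 29
item=F: final_score=78 → 78
item=G: final_score=NULL, provisional=NULL, baseline=53 → 53
item=M: final_score=NULL, provisional=NULL, baseline=NULL (all NULL) → NULL
item=N: final_score=62 → 62
item=S: final_score=NULL, provisional=NULL, baseline=NULL (all NULL) → NULL
item=T: final_score=NULL, provisional=NULL, baseline=NULL (all NULL) → NULL
item=U: final_score=NULL, provisional=48 → 48
item=W: final_score=19 → 19
item=X: final_score=67 → 67
item=Y: final_score=57 → 57
item=Z: final_score=NULL, provisional=20 → 20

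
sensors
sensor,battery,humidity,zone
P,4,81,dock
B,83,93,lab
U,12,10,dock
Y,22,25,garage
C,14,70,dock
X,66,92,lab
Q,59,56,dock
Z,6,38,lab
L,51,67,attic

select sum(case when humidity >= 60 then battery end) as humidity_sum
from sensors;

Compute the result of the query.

218

sensor=P: ✓ → 4
sensor=B: ✓ → 83
sensor=U: ✗
sensor=Y: ✗
sensor=C: ✓ → 14
sensor=X: ✓ → 66
sensor=Q: ✗
sensor=Z: ✗
sensor=L: ✓ → 51
humidity_sum = 4 + 83 + 14 + 66 + 51 = 218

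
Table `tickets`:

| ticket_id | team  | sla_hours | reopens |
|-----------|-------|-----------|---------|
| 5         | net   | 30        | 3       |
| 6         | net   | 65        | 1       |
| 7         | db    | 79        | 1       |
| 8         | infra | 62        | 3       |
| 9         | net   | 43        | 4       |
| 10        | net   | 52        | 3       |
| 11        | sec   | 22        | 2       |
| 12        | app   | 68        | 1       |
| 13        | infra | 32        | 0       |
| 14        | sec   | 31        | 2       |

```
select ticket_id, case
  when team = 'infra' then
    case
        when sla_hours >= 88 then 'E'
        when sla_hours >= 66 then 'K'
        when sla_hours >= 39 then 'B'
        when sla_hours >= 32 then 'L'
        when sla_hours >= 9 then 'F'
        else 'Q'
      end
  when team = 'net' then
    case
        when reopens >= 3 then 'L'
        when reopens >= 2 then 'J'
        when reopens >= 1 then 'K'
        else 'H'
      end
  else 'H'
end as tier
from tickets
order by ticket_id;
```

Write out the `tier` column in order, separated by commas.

L, K, H, B, L, L, H, H, L, H

ticket_id=5: team='net' → inner[reopens >= 3] → L
ticket_id=6: team='net' → inner[reopens >= 1] → K
ticket_id=7: team='db' → outer ELSE → H
ticket_id=8: team='infra' → inner[sla_hours >= 39] → B
ticket_id=9: team='net' → inner[reopens >= 3] → L
ticket_id=10: team='net' → inner[reopens >= 3] → L
ticket_id=11: team='sec' → outer ELSE → H
ticket_id=12: team='app' → outer ELSE → H
ticket_id=13: team='infra' → inner[sla_hours >= 32] → L
ticket_id=14: team='sec' → outer ELSE → H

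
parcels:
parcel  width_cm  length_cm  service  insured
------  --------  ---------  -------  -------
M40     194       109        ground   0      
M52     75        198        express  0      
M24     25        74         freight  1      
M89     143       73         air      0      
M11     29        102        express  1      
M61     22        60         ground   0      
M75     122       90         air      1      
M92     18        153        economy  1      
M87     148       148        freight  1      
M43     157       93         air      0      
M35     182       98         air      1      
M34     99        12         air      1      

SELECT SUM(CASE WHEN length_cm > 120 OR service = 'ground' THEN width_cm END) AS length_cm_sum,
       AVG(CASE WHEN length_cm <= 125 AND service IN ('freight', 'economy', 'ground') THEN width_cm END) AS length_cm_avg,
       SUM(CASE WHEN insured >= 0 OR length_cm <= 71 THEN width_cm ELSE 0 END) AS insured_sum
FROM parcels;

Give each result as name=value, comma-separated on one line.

[length_cm_sum: length_cm > 120 OR service = 'ground']
parcel=M40: ✓ → 194
parcel=M52: ✓ → 75
parcel=M24: ✗
parcel=M89: ✗
parcel=M11: ✗
parcel=M61: ✓ → 22
parcel=M75: ✗
parcel=M92: ✓ → 18
parcel=M87: ✓ → 148
parcel=M43: ✗
parcel=M35: ✗
parcel=M34: ✗
length_cm_sum = 194 + 75 + 22 + 18 + 148 = 457
—
[length_cm_avg: length_cm <= 125 AND service IN ('freight', 'economy', 'ground')]
parcel=M40: ✓ → 194
parcel=M52: ✗
parcel=M24: ✓ → 25
parcel=M89: ✗
parcel=M11: ✗
parcel=M61: ✓ → 22
parcel=M75: ✗
parcel=M92: ✗
parcel=M87: ✗
parcel=M43: ✗
parcel=M35: ✗
parcel=M34: ✗
length_cm_avg = (194 + 25 + 22) / 3 = 80.3333333333
—
[insured_sum: insured >= 0 OR length_cm <= 71]
parcel=M40: ✓ → 194
parcel=M52: ✓ → 75
parcel=M24: ✓ → 25
parcel=M89: ✓ → 143
parcel=M11: ✓ → 29
parcel=M61: ✓ → 22
parcel=M75: ✓ → 122
parcel=M92: ✓ → 18
parcel=M87: ✓ → 148
parcel=M43: ✓ → 157
parcel=M35: ✓ → 182
parcel=M34: ✓ → 99
insured_sum = 194 + 75 + 25 + 143 + 29 + 22 + 122 + 18 + 148 + 157 + 182 + 99 = 1214

length_cm_sum=457, length_cm_avg=80.3333333333, insured_sum=1214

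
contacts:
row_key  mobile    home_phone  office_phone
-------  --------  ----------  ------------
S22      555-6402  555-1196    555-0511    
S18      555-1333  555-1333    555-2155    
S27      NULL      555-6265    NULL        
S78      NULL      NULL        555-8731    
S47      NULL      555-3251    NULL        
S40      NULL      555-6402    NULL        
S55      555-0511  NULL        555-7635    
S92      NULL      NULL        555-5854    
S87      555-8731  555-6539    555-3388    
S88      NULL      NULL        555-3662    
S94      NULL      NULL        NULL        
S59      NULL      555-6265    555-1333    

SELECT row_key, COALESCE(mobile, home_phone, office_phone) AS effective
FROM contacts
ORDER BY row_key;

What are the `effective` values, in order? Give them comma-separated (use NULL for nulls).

row_key=S18: mobile=555-1333 → 555-1333
row_key=S22: mobile=555-6402 → 555-6402
row_key=S27: mobile=NULL, home_phone=555-6265 → 555-6265
row_key=S40: mobile=NULL, home_phone=555-6402 → 555-6402
row_key=S47: mobile=NULL, home_phone=555-3251 → 555-3251
row_key=S55: mobile=555-0511 → 555-0511
row_key=S59: mobile=NULL, home_phone=555-6265 → 555-6265
row_key=S78: mobile=NULL, home_phone=NULL, office_phone=555-8731 → 555-8731
row_key=S87: mobile=555-8731 → 555-8731
row_key=S88: mobile=NULL, home_phone=NULL, office_phone=555-3662 → 555-3662
row_key=S92: mobile=NULL, home_phone=NULL, office_phone=555-5854 → 555-5854
row_key=S94: mobile=NULL, home_phone=NULL, office_phone=NULL (all NULL) → NULL

555-1333, 555-6402, 555-6265, 555-6402, 555-3251, 555-0511, 555-6265, 555-8731, 555-8731, 555-3662, 555-5854, NULL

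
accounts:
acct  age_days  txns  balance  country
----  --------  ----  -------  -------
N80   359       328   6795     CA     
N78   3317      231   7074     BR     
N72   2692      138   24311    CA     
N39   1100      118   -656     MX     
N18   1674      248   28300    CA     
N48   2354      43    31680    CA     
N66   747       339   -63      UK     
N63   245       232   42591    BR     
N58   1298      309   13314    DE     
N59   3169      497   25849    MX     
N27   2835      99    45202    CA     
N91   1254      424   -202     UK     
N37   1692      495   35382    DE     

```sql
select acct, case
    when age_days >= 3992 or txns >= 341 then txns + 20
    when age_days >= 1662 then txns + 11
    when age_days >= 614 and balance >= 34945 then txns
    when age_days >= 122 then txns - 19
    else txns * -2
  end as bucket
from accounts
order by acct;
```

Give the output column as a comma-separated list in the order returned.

259, 110, 515, 99, 54, 290, 517, 213, 320, 149, 242, 309, 444

acct=N18: age_days >= 1662 → 259
acct=N27: age_days >= 1662 → 110
acct=N37: age_days >= 3992 or txns >= 341 → 515
acct=N39: age_days >= 122 → 99
acct=N48: age_days >= 1662 → 54
acct=N58: age_days >= 122 → 290
acct=N59: age_days >= 3992 or txns >= 341 → 517
acct=N63: age_days >= 122 → 213
acct=N66: age_days >= 122 → 320
acct=N72: age_days >= 1662 → 149
acct=N78: age_days >= 1662 → 242
acct=N80: age_days >= 122 → 309
acct=N91: age_days >= 3992 or txns >= 341 → 444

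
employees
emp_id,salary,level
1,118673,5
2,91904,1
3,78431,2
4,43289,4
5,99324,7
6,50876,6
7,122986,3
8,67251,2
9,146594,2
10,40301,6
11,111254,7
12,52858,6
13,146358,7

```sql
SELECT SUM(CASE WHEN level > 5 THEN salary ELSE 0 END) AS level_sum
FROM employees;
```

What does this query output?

500971

emp_id=1: ✗
emp_id=2: ✗
emp_id=3: ✗
emp_id=4: ✗
emp_id=5: ✓ → 99324
emp_id=6: ✓ → 50876
emp_id=7: ✗
emp_id=8: ✗
emp_id=9: ✗
emp_id=10: ✓ → 40301
emp_id=11: ✓ → 111254
emp_id=12: ✓ → 52858
emp_id=13: ✓ → 146358
level_sum = 99324 + 50876 + 40301 + 111254 + 52858 + 146358 = 500971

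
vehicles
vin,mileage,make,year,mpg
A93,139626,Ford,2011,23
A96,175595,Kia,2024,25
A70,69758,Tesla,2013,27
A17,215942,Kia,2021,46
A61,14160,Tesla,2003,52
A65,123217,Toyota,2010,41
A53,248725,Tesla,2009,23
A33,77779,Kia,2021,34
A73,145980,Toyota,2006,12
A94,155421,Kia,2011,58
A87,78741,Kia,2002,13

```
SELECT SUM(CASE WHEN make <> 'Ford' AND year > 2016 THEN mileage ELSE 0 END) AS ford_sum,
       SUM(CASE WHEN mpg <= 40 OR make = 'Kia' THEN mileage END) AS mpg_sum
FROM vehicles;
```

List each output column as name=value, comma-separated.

[ford_sum: make <> 'Ford' AND year > 2016]
vin=A93: ✗
vin=A96: ✓ → 175595
vin=A70: ✗
vin=A17: ✓ → 215942
vin=A61: ✗
vin=A65: ✗
vin=A53: ✗
vin=A33: ✓ → 77779
vin=A73: ✗
vin=A94: ✗
vin=A87: ✗
ford_sum = 175595 + 215942 + 77779 = 469316
—
[mpg_sum: mpg <= 40 OR make = 'Kia']
vin=A93: ✓ → 139626
vin=A96: ✓ → 175595
vin=A70: ✓ → 69758
vin=A17: ✓ → 215942
vin=A61: ✗
vin=A65: ✗
vin=A53: ✓ → 248725
vin=A33: ✓ → 77779
vin=A73: ✓ → 145980
vin=A94: ✓ → 155421
vin=A87: ✓ → 78741
mpg_sum = 139626 + 175595 + 69758 + 215942 + 248725 + 77779 + 145980 + 155421 + 78741 = 1307567

ford_sum=469316, mpg_sum=1307567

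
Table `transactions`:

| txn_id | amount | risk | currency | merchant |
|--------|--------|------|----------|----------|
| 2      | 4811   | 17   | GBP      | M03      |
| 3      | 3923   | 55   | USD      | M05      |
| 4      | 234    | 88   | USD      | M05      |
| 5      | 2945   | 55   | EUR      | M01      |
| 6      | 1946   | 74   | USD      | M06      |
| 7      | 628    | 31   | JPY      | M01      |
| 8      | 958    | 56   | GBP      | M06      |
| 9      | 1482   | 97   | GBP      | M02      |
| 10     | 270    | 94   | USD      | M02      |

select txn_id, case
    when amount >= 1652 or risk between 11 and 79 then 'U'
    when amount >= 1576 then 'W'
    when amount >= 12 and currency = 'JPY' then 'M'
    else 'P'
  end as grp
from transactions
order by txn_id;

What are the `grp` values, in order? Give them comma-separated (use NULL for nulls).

U, U, P, U, U, U, U, P, P

txn_id=2: amount >= 1652 or risk between 11 and 79 → U
txn_id=3: amount >= 1652 or risk between 11 and 79 → U
txn_id=4: ELSE → P
txn_id=5: amount >= 1652 or risk between 11 and 79 → U
txn_id=6: amount >= 1652 or risk between 11 and 79 → U
txn_id=7: amount >= 1652 or risk between 11 and 79 → U
txn_id=8: amount >= 1652 or risk between 11 and 79 → U
txn_id=9: ELSE → P
txn_id=10: ELSE → P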